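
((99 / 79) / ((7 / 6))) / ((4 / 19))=5643 / 1106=5.10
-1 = -1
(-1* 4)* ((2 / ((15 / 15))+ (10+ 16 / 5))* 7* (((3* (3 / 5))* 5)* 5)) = -19152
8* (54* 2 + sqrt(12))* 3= 2675.14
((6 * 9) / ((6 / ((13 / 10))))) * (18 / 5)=1053 / 25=42.12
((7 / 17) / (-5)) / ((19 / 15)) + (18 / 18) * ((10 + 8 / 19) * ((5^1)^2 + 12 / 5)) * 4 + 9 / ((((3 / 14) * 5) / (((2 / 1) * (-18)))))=71373 / 85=839.68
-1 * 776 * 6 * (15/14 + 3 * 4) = -426024/7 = -60860.57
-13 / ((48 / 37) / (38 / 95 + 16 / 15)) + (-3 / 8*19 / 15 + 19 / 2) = -1021 / 180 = -5.67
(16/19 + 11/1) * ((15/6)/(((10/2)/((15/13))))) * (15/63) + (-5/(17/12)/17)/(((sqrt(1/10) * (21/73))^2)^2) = -3029.94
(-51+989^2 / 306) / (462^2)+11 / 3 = 240446683 / 65313864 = 3.68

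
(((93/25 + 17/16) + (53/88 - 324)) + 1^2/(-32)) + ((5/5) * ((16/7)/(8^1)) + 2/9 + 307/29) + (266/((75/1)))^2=-39520548113/133980000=-294.97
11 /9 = 1.22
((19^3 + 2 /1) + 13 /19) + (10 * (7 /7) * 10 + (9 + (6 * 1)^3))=136547 /19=7186.68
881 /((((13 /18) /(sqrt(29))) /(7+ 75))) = 1300356 * sqrt(29) /13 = 538663.95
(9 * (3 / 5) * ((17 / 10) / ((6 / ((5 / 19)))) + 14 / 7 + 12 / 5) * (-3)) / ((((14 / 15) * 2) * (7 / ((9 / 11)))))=-4.54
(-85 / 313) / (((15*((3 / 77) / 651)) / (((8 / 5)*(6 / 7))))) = -649264 / 1565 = -414.87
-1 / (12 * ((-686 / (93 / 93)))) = 1 / 8232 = 0.00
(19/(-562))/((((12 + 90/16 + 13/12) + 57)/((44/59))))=-10032/30124043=-0.00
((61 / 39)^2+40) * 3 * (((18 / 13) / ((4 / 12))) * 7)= 8134686 / 2197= 3702.63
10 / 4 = 5 / 2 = 2.50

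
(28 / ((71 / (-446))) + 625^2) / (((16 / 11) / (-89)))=-27139727373 / 1136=-23890605.08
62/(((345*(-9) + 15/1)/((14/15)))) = -434/23175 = -0.02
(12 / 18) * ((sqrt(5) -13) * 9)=-78 + 6 * sqrt(5)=-64.58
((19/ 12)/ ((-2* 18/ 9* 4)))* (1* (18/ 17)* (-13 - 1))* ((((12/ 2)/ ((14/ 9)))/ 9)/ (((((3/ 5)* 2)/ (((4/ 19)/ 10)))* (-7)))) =-3/ 1904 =-0.00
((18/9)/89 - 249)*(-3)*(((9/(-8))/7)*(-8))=598293/623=960.34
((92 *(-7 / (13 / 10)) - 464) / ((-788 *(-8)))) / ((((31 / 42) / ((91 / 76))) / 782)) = -89606643 / 464132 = -193.06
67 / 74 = 0.91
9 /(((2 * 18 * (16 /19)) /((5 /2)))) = 95 /128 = 0.74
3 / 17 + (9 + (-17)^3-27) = -83824 / 17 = -4930.82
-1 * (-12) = 12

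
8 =8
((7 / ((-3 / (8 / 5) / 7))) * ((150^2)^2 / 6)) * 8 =-17640000000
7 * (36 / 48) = 21 / 4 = 5.25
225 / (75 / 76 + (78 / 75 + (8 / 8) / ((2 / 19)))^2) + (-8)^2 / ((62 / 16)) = 1528530106 / 82517753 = 18.52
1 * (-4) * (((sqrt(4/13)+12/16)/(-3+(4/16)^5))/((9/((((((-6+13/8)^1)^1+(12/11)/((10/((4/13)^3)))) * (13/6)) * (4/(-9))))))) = 8655161344 * sqrt(13)/90173481255+1081895168/2312140545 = 0.81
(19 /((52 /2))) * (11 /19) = 11 /26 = 0.42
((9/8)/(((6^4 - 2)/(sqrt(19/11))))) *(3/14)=27 *sqrt(209)/1594208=0.00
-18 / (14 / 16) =-144 / 7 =-20.57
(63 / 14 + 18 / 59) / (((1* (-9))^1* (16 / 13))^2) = 1183 / 30208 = 0.04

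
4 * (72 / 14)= 144 / 7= 20.57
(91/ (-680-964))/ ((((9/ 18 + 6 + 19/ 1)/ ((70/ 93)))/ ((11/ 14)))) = -5005/ 3898746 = -0.00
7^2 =49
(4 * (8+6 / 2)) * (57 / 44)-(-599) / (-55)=2536 / 55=46.11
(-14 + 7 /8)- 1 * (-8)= -41 /8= -5.12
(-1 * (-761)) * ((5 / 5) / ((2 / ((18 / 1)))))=6849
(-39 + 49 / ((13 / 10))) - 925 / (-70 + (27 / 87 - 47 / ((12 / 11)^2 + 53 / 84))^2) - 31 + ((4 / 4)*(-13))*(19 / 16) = -49.34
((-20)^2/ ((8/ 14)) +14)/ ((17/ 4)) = 168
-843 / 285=-281 / 95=-2.96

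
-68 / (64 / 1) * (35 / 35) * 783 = -13311 / 16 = -831.94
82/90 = 41/45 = 0.91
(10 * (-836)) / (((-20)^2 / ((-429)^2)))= -38464569 / 10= -3846456.90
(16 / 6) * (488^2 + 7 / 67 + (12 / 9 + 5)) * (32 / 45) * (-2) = -24508537856 / 27135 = -903207.59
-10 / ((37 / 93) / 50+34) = -46500 / 158137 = -0.29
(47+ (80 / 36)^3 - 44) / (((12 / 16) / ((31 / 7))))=1263188 / 15309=82.51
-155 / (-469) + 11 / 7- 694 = -324594 / 469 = -692.10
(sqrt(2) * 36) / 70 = 18 * sqrt(2) / 35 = 0.73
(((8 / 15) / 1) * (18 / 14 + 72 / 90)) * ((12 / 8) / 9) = 292 / 1575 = 0.19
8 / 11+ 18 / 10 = 139 / 55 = 2.53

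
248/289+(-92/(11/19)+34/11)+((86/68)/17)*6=-154.51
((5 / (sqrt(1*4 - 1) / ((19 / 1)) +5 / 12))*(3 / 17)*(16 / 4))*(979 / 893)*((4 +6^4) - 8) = 5089233600 / 403871 - 642850560*sqrt(3) / 403871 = 9844.19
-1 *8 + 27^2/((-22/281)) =-205025/22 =-9319.32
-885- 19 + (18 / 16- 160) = -8503 / 8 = -1062.88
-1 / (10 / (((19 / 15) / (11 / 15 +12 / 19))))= -361 / 3890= -0.09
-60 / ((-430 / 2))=12 / 43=0.28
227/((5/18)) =4086/5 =817.20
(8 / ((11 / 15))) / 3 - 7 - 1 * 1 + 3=-15 / 11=-1.36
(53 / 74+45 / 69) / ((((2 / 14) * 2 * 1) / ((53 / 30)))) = 864059 / 102120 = 8.46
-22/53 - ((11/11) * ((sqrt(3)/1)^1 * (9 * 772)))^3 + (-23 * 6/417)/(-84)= -1006237930176 * sqrt(3) - 127217/309414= -1742855219568.19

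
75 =75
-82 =-82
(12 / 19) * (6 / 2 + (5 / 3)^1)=2.95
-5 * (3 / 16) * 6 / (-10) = 9 / 16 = 0.56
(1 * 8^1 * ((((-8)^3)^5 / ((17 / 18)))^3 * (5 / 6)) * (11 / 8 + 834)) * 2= -2829353037446295119729423349024569295820742983680 / 4913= -575891112852899474807535800000000000000000000.00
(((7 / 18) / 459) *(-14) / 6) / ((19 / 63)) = -343 / 52326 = -0.01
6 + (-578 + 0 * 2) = -572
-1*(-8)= 8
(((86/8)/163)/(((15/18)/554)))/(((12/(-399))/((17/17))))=-4752489/3260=-1457.82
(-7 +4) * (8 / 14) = -12 / 7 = -1.71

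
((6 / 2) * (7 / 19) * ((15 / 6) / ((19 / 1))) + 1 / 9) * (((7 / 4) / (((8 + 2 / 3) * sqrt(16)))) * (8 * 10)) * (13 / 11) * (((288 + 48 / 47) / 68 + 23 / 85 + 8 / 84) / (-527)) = -645580757 / 60194911788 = -0.01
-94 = -94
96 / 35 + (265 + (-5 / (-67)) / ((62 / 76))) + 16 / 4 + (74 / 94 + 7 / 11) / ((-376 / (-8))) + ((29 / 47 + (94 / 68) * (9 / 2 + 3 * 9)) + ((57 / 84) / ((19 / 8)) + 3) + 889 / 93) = 118508140352087 / 360348824220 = 328.87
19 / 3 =6.33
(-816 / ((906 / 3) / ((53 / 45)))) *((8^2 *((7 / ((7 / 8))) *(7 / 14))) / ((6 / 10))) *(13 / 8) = -2998528 / 1359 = -2206.42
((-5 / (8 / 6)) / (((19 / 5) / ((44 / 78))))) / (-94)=275 / 46436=0.01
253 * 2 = 506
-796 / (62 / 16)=-205.42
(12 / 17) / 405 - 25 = -57371 / 2295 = -25.00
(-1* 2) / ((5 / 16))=-32 / 5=-6.40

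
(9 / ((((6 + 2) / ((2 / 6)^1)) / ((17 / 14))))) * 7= 51 / 16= 3.19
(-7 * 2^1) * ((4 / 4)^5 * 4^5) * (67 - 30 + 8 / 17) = -9132032 / 17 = -537178.35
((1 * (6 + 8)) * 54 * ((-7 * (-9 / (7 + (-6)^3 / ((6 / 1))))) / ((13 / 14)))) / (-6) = 111132 / 377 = 294.78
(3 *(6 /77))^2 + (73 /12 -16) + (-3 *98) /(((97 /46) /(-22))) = 21100460833 /6901356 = 3057.44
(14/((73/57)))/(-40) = -399/1460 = -0.27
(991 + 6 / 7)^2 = 48205249 / 49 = 983780.59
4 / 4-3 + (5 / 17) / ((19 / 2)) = -636 / 323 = -1.97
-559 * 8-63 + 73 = -4462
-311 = -311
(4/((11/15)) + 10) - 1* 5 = 115/11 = 10.45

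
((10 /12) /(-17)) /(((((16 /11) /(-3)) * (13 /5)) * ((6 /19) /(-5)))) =-26125 /42432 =-0.62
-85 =-85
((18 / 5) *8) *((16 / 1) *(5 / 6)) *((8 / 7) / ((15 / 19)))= 19456 / 35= 555.89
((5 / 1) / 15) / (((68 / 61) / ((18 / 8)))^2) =100467 / 73984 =1.36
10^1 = 10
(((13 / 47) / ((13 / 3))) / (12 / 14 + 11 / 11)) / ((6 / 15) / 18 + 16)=135 / 62933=0.00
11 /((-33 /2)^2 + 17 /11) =484 /12047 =0.04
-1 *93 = -93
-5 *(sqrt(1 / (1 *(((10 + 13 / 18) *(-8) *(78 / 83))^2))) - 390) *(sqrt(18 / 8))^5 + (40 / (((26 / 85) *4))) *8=9678801865 / 642304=15068.88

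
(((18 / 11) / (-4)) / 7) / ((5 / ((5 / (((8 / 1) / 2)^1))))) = -9 / 616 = -0.01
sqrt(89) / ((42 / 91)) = 13*sqrt(89) / 6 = 20.44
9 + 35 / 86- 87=-6673 / 86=-77.59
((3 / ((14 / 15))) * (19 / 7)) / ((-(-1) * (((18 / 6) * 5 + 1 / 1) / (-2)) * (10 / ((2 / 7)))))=-171 / 5488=-0.03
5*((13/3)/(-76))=-65/228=-0.29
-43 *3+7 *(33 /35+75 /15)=-437 /5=-87.40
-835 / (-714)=835 / 714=1.17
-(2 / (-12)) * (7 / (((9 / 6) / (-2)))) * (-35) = 490 / 9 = 54.44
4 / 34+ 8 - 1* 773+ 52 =-712.88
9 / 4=2.25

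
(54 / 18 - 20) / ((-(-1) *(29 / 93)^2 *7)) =-147033 / 5887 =-24.98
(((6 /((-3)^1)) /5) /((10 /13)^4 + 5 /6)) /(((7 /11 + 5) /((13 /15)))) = -8168446 /157173875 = -0.05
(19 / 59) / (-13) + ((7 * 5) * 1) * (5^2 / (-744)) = -685261 / 570648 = -1.20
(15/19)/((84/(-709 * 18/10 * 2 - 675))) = -16137/532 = -30.33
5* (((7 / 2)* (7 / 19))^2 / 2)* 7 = 84035 / 2888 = 29.10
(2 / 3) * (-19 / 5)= -2.53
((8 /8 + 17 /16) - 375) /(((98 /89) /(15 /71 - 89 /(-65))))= -21283371 /39760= -535.30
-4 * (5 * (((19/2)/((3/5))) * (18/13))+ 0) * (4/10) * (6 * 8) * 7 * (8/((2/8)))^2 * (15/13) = -11766988800/169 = -69627152.66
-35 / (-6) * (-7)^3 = -12005 / 6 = -2000.83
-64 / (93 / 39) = -832 / 31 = -26.84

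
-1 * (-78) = 78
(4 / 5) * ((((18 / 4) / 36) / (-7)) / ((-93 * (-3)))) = -1 / 19530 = -0.00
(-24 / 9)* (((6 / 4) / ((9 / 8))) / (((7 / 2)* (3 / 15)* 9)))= -320 / 567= -0.56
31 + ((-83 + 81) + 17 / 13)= 394 / 13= 30.31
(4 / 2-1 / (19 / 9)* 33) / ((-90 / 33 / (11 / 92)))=31339 / 52440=0.60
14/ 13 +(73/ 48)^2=101533/ 29952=3.39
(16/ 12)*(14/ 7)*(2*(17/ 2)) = 136/ 3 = 45.33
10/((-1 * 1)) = -10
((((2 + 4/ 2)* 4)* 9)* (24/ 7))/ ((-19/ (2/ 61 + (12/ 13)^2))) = -31525632/ 1371097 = -22.99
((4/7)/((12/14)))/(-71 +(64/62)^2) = -1922/201621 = -0.01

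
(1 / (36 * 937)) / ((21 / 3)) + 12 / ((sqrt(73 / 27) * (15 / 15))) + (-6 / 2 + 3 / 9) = -629663 / 236124 + 36 * sqrt(219) / 73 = 4.63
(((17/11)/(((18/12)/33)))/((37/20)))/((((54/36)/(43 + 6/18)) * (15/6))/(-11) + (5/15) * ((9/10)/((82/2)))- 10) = -159473600/86777173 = -1.84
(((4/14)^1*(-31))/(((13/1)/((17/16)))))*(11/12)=-5797/8736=-0.66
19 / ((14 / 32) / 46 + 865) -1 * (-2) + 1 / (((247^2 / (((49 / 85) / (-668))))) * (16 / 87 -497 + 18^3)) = 2069809085211264826999 / 1023662134111065360340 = 2.02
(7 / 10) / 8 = 7 / 80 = 0.09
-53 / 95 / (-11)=53 / 1045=0.05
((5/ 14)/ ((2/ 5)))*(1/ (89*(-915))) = -5/ 456036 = -0.00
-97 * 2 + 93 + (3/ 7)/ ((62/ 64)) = -21821/ 217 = -100.56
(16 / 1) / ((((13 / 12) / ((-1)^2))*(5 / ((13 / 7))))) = 192 / 35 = 5.49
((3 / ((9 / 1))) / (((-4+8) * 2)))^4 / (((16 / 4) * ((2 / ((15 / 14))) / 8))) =5 / 1548288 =0.00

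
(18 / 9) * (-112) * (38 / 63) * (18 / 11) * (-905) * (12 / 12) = 2200960 / 11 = 200087.27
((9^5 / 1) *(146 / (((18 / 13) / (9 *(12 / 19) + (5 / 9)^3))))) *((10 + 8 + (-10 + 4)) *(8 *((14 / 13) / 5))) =71618129856 / 95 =753875051.12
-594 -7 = -601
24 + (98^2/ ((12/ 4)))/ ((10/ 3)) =4922/ 5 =984.40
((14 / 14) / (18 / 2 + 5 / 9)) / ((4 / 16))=18 / 43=0.42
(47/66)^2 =2209/4356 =0.51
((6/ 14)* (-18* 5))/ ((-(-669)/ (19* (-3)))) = 3.29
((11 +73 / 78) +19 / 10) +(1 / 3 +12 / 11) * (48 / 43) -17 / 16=21196709 / 1475760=14.36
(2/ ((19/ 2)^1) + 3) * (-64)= -3904/ 19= -205.47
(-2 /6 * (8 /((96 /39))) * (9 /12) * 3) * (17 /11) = -663 /176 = -3.77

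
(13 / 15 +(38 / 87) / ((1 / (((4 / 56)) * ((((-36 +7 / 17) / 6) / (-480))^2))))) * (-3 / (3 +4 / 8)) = -0.74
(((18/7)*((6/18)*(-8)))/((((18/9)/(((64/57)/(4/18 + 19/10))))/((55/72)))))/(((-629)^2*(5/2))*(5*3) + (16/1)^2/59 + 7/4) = -8307200/88946681162661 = -0.00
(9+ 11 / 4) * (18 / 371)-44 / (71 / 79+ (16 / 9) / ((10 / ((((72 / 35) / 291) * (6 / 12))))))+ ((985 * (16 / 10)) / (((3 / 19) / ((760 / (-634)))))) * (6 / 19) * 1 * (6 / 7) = -2797409201193807 / 851052000442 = -3287.00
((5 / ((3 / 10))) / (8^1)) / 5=5 / 12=0.42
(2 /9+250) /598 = 1126 /2691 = 0.42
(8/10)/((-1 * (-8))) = 1/10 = 0.10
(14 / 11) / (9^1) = 14 / 99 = 0.14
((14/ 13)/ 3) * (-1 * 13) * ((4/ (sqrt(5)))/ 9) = -56 * sqrt(5)/ 135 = -0.93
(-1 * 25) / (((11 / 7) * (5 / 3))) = -105 / 11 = -9.55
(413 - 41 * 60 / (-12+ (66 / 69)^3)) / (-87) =-21458212 / 2943993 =-7.29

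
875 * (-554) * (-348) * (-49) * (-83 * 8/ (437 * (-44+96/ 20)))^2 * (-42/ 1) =521607206.41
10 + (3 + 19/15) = 214/15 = 14.27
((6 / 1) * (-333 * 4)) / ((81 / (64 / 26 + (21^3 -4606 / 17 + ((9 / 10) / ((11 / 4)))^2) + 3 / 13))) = -593179121328 / 668525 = -887295.35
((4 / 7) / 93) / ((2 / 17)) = 34 / 651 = 0.05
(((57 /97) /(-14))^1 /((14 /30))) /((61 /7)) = -855 /82838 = -0.01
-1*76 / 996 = -19 / 249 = -0.08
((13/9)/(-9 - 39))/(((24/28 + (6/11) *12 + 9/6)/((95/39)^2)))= -694925/34647912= -0.02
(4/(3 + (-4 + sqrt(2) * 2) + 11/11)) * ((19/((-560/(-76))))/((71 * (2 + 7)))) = 361 * sqrt(2)/89460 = 0.01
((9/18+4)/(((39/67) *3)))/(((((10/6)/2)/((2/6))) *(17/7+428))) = 469/195845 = 0.00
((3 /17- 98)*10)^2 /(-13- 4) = -276556900 /4913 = -56290.84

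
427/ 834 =0.51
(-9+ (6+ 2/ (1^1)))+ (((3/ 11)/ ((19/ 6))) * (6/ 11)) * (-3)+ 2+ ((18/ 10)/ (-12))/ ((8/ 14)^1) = 109721/ 183920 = 0.60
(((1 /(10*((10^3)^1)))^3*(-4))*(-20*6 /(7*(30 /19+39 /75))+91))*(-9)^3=421426881 /1744750000000000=0.00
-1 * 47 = -47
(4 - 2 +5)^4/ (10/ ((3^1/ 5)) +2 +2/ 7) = 50421/ 398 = 126.69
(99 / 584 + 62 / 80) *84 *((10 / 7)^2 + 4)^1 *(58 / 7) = 10146288 / 2555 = 3971.15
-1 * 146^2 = -21316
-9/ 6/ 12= -1/ 8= -0.12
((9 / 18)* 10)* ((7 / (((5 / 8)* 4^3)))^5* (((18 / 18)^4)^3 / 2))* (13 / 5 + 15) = 184877 / 25600000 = 0.01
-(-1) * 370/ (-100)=-37/ 10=-3.70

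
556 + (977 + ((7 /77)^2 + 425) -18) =234741 /121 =1940.01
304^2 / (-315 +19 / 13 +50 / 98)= -58868992 / 199399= -295.23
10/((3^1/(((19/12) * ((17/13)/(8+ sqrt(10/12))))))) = 12920/14781 - 1615 * sqrt(30)/88686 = 0.77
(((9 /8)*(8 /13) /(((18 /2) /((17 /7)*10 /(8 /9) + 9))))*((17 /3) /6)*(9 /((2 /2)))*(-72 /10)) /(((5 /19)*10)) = -2956419 /45500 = -64.98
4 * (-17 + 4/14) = -468/7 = -66.86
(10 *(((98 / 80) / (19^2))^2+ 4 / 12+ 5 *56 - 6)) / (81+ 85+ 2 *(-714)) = -171606700003 / 78943248960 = -2.17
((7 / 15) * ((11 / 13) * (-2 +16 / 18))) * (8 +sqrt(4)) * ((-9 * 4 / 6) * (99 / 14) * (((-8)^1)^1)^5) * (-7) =555089920 / 13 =42699224.62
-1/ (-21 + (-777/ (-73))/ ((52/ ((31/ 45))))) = 0.05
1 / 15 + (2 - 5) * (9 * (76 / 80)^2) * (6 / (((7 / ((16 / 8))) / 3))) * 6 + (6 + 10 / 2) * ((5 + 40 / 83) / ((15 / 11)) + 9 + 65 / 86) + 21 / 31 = -34829938909 / 58085475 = -599.63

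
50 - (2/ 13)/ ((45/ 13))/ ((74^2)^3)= 184732301447999/ 3694646028960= 50.00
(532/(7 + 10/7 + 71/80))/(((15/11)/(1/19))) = 34496/15651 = 2.20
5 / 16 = 0.31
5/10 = 1/2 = 0.50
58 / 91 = 0.64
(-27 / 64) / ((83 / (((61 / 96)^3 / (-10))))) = 226981 / 1740636160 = 0.00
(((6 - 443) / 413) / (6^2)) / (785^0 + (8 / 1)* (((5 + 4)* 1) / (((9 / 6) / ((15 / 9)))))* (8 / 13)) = -0.00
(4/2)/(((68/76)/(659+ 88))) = 28386/17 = 1669.76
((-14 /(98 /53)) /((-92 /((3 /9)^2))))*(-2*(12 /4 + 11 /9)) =-1007 /13041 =-0.08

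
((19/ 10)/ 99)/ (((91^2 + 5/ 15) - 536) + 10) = 19/ 7677780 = 0.00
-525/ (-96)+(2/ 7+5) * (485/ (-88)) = -58305/ 2464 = -23.66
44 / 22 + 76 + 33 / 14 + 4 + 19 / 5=6171 / 70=88.16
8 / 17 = 0.47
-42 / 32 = -21 / 16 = -1.31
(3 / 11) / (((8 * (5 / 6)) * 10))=9 / 2200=0.00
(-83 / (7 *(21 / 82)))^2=46321636 / 21609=2143.63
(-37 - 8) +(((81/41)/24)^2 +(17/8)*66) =10248105/107584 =95.26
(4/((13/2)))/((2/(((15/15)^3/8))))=1/26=0.04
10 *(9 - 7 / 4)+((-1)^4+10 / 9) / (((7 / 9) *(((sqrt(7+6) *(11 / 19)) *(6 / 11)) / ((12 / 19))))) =38 *sqrt(13) / 91+145 / 2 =74.01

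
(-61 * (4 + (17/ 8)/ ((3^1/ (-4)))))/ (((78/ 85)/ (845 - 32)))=-9835945/ 156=-63050.93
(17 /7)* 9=153 /7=21.86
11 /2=5.50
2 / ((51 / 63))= 42 / 17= 2.47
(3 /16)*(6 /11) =9 /88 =0.10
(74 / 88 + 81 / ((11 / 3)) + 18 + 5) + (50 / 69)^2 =9731981 / 209484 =46.46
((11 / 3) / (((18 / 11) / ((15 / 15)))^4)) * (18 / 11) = 14641 / 17496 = 0.84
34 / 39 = 0.87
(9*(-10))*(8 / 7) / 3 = -240 / 7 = -34.29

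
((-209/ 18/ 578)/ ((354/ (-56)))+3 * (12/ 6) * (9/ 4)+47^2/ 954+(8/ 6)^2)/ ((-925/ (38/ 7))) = -3263086714/ 31597975395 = -0.10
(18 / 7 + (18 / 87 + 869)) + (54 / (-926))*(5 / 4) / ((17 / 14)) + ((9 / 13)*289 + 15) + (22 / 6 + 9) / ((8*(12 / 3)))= 1083967868779 / 997035312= 1087.19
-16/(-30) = 8/15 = 0.53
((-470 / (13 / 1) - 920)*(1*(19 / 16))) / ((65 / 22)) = -384.30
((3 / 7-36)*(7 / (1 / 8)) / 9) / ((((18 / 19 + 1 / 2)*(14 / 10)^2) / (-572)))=6560320 / 147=44628.03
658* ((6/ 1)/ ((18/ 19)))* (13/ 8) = 81263/ 12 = 6771.92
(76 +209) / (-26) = -285 / 26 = -10.96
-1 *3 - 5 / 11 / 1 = -3.45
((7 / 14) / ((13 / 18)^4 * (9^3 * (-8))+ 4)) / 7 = -9 / 199423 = -0.00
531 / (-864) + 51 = 4837 / 96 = 50.39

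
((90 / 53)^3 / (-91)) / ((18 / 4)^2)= -36000 / 13547807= -0.00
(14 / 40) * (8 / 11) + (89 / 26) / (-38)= 8937 / 54340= 0.16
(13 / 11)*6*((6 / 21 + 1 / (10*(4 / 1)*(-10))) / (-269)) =-30927 / 4142600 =-0.01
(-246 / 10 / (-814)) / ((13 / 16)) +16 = 424264 / 26455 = 16.04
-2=-2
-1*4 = -4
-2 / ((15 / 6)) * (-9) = 36 / 5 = 7.20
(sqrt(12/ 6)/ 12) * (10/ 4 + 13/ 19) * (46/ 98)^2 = 64009 * sqrt(2)/ 1094856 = 0.08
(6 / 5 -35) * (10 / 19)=-338 / 19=-17.79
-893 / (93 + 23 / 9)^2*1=-72333 / 739600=-0.10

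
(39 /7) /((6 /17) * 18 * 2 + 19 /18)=0.40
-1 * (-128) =128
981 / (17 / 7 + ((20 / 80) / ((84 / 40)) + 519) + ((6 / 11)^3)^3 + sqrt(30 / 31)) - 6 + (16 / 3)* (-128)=-686.79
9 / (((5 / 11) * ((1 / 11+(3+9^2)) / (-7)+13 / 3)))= -22869 / 8870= -2.58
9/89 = 0.10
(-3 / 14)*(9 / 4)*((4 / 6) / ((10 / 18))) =-81 / 140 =-0.58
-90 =-90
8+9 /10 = 89 /10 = 8.90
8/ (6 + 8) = 4/ 7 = 0.57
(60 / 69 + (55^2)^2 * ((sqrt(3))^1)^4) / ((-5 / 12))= -4546030548 / 23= -197653502.09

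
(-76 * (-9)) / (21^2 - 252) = 76 / 21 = 3.62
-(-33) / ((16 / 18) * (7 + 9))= 297 / 128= 2.32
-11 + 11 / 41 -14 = -1014 / 41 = -24.73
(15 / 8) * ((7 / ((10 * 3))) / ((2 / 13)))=91 / 32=2.84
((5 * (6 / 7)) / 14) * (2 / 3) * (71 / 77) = 710 / 3773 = 0.19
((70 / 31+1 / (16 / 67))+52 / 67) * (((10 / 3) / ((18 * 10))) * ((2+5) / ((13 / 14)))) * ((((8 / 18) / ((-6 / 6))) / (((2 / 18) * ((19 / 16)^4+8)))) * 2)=-128445743104 / 159075878481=-0.81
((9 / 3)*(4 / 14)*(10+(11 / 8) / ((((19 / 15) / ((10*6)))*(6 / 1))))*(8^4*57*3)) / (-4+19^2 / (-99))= -1637435.71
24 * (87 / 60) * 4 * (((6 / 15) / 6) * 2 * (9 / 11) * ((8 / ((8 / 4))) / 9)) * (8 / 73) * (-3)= -44544 / 20075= -2.22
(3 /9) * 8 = 8 /3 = 2.67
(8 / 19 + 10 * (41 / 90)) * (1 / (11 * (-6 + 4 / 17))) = -0.08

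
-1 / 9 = -0.11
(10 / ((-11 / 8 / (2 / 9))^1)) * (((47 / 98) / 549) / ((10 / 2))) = -752 / 2663199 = -0.00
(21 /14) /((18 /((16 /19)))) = 4 /57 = 0.07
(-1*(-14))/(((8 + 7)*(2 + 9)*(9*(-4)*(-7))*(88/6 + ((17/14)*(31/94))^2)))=865928/38132251245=0.00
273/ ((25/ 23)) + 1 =252.16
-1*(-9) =9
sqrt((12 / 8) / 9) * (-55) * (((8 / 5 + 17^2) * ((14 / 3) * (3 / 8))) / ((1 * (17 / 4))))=-111881 * sqrt(6) / 102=-2686.78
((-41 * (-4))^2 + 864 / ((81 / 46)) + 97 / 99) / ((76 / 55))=13556885 / 684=19820.01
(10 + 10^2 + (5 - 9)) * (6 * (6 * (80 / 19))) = 305280 / 19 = 16067.37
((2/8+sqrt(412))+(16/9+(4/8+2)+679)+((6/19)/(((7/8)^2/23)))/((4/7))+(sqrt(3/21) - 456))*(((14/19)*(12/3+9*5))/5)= 98*sqrt(7)/95+1372*sqrt(103)/95+57275659/32490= 1912.17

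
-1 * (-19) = 19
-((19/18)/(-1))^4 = -1.24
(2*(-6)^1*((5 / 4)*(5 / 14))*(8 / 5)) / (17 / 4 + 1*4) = -80 / 77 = -1.04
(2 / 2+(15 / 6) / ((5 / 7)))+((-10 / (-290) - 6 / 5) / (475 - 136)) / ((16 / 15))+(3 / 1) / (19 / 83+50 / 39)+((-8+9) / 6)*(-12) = 1149452853 / 256444912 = 4.48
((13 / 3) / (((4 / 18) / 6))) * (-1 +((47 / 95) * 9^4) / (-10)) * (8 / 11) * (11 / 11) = -144760356 / 5225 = -27705.33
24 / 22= 12 / 11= 1.09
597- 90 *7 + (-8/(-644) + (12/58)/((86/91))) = -6578864/200767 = -32.77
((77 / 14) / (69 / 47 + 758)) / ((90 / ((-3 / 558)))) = -47 / 108642600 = -0.00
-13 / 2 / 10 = -13 / 20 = -0.65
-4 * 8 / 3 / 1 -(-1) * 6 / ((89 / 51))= -1930 / 267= -7.23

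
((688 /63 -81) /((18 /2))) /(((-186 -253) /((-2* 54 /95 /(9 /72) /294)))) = -14128 /25748667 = -0.00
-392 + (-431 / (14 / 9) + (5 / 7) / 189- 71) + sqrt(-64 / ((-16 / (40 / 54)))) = -738.35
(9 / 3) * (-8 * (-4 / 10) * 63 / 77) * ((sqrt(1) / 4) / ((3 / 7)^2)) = 588 / 55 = 10.69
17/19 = 0.89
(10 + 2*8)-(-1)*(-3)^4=107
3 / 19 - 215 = -4082 / 19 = -214.84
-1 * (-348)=348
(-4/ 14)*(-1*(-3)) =-6/ 7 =-0.86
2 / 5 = 0.40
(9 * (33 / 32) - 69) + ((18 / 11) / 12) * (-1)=-59.86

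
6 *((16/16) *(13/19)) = 78/19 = 4.11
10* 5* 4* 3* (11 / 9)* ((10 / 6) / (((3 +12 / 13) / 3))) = 934.64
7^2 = 49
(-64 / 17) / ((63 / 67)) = -4288 / 1071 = -4.00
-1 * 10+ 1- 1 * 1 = -10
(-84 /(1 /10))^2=705600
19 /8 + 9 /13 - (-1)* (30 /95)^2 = 118903 /37544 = 3.17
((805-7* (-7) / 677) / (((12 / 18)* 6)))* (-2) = -272517 / 677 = -402.54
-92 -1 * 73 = -165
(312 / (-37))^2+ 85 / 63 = 6249037 / 86247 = 72.46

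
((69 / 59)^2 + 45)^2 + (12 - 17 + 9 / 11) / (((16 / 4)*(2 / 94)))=2100.83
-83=-83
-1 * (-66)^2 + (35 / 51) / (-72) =-15995267 / 3672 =-4356.01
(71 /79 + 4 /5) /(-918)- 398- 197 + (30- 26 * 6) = -261442481 /362610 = -721.00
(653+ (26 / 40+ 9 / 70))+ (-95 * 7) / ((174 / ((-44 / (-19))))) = 7855223 / 12180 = 644.93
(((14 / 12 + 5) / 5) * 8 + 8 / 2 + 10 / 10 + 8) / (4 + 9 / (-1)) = -343 / 75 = -4.57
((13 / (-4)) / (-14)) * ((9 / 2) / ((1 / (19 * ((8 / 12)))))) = 741 / 56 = 13.23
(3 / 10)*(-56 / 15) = -28 / 25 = -1.12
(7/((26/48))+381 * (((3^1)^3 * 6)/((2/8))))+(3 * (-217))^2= 8719125/13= 670701.92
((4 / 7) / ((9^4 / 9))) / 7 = 4 / 35721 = 0.00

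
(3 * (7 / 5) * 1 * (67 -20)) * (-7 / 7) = -987 / 5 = -197.40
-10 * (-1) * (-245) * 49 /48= -60025 /24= -2501.04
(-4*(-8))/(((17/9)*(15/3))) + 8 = 968/85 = 11.39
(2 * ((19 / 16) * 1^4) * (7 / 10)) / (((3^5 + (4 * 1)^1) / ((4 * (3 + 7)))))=7 / 26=0.27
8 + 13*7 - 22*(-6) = 231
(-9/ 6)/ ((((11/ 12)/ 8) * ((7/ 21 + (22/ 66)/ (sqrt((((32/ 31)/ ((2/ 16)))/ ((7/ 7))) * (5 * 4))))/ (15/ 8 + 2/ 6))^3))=-3040.17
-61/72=-0.85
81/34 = 2.38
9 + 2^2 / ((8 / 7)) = 25 / 2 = 12.50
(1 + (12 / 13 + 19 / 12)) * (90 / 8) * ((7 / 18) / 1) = 19145 / 1248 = 15.34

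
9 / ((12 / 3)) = 9 / 4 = 2.25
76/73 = 1.04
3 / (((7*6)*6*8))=1 / 672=0.00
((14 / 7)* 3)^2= 36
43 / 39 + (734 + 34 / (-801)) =7654181 / 10413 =735.06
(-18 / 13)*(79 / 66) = -237 / 143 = -1.66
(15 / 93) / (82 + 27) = 5 / 3379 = 0.00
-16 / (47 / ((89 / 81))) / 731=-1424 / 2782917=-0.00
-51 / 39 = -17 / 13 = -1.31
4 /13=0.31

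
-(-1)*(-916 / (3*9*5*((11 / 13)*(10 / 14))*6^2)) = -0.31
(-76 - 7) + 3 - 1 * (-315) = 235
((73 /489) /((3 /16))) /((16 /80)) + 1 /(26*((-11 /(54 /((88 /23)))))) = 3.93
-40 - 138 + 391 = 213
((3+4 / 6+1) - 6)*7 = -28 / 3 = -9.33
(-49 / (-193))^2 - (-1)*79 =2945072 / 37249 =79.06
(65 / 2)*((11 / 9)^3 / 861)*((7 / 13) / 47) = 6655 / 8428698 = 0.00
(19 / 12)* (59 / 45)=2.08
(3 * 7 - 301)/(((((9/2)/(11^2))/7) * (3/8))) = -3794560/27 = -140539.26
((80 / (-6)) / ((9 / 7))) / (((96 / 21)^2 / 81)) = -5145 / 128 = -40.20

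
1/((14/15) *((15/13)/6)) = 39/7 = 5.57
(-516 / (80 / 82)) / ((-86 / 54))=3321 / 10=332.10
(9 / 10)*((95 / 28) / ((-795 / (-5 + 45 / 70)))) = 3477 / 207760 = 0.02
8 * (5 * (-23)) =-920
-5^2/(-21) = 1.19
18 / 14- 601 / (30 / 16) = -33521 / 105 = -319.25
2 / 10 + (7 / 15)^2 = 94 / 225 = 0.42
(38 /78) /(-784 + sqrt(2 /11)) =-81928 /131843673-19 *sqrt(22) /263687346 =-0.00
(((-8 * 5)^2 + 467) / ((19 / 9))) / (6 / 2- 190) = -18603 / 3553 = -5.24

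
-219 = -219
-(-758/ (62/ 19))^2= -51854401/ 961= -53958.79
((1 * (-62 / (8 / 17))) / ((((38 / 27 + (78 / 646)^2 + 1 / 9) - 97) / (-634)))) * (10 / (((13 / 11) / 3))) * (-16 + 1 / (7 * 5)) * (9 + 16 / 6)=4138549.85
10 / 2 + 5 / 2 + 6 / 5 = 87 / 10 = 8.70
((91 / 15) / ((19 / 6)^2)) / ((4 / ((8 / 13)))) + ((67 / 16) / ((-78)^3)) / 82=104598732697 / 1123815064320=0.09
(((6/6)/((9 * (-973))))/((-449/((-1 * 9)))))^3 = -1/83383005271258133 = -0.00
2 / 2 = 1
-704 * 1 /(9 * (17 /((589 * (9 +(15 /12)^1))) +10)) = -8500448 /1087011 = -7.82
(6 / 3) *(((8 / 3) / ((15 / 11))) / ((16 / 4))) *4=176 / 45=3.91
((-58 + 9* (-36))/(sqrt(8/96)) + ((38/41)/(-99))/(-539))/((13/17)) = 646/28441413-12988* sqrt(3)/13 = -1730.45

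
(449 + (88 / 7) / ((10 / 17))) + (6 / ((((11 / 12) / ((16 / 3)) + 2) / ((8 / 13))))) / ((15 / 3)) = 5954029 / 12649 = 470.71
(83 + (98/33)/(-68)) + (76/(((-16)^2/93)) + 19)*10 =9856547/17952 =549.05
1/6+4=25/6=4.17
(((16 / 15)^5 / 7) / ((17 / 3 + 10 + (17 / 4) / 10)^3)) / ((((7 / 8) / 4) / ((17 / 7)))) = 0.00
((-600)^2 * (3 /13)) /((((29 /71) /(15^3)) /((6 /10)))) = 155277000000 /377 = 411875331.56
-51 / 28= -1.82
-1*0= 0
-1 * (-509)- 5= 504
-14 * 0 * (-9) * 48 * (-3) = 0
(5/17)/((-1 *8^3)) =-5/8704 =-0.00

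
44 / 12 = 11 / 3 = 3.67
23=23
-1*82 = -82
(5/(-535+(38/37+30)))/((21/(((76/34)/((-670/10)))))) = 7030/446017593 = 0.00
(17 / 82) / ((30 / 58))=493 / 1230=0.40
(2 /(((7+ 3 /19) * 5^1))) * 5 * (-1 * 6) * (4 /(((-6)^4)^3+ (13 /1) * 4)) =-57 /18502650298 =-0.00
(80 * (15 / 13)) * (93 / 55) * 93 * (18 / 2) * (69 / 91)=1289046960 / 13013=99058.40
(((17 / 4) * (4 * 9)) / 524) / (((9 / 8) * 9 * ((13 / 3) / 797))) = 27098 / 5109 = 5.30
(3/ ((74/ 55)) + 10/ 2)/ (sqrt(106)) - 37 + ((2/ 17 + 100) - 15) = 535 * sqrt(106)/ 7844 + 818/ 17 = 48.82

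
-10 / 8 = -5 / 4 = -1.25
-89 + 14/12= -527/6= -87.83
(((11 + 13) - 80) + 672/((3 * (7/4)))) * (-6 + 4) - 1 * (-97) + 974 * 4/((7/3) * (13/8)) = 89227/91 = 980.52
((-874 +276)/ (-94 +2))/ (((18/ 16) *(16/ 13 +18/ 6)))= 676/ 495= 1.37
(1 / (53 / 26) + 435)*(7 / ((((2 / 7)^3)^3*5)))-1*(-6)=6519812036249 / 135680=48052859.94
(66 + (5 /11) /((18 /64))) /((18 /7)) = 23429 /891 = 26.30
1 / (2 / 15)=15 / 2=7.50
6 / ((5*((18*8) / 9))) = 3 / 40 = 0.08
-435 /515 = -87 /103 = -0.84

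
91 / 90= 1.01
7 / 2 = 3.50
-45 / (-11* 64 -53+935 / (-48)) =0.06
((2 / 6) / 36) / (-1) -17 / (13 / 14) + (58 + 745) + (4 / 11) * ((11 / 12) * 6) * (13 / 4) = 1110821 / 1404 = 791.18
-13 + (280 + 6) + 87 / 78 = 7127 / 26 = 274.12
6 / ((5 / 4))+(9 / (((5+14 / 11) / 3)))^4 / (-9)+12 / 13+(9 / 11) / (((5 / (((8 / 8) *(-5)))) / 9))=-7959655128 / 200086315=-39.78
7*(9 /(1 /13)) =819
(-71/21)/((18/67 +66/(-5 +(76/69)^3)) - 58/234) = 223289731587/1188360835333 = 0.19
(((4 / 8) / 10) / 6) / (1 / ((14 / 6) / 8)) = 7 / 2880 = 0.00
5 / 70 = 1 / 14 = 0.07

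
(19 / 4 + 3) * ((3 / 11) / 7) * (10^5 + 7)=9300651 / 308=30196.92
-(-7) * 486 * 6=20412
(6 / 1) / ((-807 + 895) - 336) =-3 / 124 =-0.02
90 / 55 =18 / 11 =1.64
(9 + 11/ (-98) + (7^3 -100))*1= 24685/ 98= 251.89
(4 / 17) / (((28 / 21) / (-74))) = -222 / 17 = -13.06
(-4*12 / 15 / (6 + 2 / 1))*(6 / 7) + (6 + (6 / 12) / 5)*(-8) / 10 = -914 / 175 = -5.22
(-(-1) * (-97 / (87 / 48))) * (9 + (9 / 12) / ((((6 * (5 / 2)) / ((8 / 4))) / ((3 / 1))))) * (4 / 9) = -221.20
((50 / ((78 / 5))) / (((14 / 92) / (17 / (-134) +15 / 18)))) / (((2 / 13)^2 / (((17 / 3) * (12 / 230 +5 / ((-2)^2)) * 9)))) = 234972725 / 5628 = 41750.66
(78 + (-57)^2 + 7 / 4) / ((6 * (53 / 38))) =252985 / 636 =397.78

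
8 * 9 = 72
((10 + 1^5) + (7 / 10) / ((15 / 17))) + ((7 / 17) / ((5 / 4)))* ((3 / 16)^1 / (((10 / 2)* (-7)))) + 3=75437 / 5100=14.79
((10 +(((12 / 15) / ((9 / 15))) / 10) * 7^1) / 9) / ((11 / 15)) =164 / 99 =1.66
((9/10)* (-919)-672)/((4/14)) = -104937/20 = -5246.85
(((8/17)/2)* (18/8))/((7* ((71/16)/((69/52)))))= 2484/109837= 0.02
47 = 47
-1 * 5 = -5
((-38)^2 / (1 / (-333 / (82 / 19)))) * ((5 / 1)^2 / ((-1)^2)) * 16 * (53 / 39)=-32281197600 / 533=-60565098.69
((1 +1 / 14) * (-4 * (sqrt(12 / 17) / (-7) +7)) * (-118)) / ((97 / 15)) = 53100 / 97 - 106200 * sqrt(51) / 80801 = 538.04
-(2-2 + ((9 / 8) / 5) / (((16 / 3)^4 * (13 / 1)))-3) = 102235431 / 34078720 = 3.00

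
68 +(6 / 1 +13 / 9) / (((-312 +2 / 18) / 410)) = 58.21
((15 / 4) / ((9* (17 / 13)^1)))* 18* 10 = 975 / 17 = 57.35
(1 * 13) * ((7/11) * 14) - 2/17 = 21636/187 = 115.70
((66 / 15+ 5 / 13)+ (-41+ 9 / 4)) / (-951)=8831 / 247260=0.04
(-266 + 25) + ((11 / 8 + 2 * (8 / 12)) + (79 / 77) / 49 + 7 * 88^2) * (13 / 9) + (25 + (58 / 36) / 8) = 127279400957 / 1629936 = 78088.59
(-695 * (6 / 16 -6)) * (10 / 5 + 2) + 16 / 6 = 93841 / 6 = 15640.17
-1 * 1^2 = -1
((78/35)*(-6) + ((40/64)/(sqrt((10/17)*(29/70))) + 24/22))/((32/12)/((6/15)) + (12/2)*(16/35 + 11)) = -7092/43549 + 525*sqrt(3451)/1836976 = -0.15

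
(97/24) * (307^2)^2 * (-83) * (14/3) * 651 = -108632832226135469/12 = -9052736018844622.42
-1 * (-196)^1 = 196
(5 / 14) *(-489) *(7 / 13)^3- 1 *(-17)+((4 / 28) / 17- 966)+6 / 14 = -510247121 / 522886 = -975.83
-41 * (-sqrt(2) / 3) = 41 * sqrt(2) / 3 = 19.33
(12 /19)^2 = 144 /361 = 0.40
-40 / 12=-10 / 3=-3.33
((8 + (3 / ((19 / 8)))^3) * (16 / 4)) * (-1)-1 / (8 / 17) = -2314875 / 54872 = -42.19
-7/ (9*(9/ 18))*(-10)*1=140/ 9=15.56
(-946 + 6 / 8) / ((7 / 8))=-7562 / 7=-1080.29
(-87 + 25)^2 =3844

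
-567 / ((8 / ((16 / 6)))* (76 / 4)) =-189 / 19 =-9.95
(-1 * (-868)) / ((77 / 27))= 3348 / 11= 304.36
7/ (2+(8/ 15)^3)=3.25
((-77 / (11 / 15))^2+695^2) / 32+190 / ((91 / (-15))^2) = 2046298025 / 132496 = 15444.22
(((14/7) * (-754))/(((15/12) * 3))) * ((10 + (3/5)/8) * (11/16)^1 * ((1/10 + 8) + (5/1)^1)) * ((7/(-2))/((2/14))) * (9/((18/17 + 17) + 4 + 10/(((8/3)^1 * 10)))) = 182370831643/508500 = 358644.70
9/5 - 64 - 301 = -1816/5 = -363.20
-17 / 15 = -1.13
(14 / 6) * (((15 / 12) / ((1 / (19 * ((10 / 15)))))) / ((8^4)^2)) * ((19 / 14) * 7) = 12635 / 603979776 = 0.00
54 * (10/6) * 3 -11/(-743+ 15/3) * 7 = 199337/738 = 270.10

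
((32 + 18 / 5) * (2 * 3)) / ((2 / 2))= 1068 / 5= 213.60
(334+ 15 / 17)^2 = 32410249 / 289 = 112146.19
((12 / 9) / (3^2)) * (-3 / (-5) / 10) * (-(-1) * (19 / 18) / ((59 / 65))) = 247 / 23895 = 0.01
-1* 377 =-377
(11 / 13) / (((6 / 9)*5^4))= 33 / 16250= 0.00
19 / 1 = 19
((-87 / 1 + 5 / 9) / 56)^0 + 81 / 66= 49 / 22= 2.23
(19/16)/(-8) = -19/128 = -0.15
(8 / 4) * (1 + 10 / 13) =46 / 13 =3.54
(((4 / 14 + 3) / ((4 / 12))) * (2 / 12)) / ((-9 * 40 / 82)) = -943 / 2520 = -0.37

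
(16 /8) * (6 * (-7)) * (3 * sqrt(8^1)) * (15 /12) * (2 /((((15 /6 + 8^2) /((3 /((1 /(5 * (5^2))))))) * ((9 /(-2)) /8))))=240000 * sqrt(2) /19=17863.75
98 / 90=1.09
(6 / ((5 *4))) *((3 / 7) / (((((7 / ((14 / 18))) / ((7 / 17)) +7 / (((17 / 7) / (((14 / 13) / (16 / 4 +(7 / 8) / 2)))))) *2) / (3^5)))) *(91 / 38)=3122775747 / 1882941800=1.66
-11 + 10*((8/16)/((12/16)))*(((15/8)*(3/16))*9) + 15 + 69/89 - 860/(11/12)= -28580935/31328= -912.31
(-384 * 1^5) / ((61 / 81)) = -31104 / 61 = -509.90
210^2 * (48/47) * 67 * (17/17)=141825600/47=3017565.96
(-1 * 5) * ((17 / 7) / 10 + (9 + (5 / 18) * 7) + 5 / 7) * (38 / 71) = -142462 / 4473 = -31.85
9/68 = 0.13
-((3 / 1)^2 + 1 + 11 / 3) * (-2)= 82 / 3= 27.33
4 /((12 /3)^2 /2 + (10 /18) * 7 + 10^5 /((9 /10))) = 4 /111123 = 0.00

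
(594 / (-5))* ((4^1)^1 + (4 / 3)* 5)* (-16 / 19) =101376 / 95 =1067.12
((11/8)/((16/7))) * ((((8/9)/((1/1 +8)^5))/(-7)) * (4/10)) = -11/21257640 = -0.00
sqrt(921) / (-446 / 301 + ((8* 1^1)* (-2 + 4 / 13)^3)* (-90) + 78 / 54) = 5951673* sqrt(921) / 20768489143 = 0.01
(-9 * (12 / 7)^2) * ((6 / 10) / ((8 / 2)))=-972 / 245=-3.97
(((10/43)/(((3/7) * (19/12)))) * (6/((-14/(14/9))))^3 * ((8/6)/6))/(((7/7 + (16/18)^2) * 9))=-896/639711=-0.00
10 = 10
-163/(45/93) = -5053/15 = -336.87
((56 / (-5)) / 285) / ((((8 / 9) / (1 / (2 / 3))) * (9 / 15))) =-21 / 190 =-0.11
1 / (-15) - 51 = -766 / 15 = -51.07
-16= -16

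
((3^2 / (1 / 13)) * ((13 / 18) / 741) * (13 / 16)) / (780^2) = 1 / 6566400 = 0.00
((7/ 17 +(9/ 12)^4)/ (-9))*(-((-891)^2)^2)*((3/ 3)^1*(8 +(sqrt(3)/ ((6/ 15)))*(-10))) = 221916986289801/ 544-5547924657245025*sqrt(3)/ 4352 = -1800080765761.52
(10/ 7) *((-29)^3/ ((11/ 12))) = -2926680/ 77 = -38008.83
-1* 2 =-2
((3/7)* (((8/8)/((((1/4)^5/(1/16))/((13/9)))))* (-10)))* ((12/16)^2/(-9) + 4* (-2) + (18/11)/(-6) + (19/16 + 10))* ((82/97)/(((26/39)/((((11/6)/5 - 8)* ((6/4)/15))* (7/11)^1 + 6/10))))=-201744764/1232385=-163.70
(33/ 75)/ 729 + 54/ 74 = 492482/ 674325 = 0.73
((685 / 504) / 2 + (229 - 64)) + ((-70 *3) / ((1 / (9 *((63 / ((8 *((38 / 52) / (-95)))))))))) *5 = 9752000005 / 1008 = 9674603.18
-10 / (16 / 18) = -45 / 4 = -11.25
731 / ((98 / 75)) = 54825 / 98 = 559.44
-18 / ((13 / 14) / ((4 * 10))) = -10080 / 13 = -775.38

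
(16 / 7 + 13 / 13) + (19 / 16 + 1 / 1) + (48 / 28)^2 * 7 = 2917 / 112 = 26.04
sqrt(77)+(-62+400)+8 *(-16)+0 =sqrt(77)+210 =218.77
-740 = -740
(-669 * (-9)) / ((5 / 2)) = 12042 / 5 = 2408.40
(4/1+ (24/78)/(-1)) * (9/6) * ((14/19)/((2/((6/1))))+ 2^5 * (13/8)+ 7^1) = 83736/247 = 339.01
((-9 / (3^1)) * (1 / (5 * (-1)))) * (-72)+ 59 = 79 / 5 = 15.80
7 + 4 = 11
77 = 77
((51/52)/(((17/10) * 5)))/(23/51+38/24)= 306/5395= 0.06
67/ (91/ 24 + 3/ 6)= 1608/ 103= 15.61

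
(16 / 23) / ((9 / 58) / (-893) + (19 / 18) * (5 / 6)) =44750016 / 56573767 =0.79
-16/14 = -8/7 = -1.14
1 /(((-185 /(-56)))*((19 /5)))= 56 /703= 0.08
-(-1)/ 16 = 1/ 16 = 0.06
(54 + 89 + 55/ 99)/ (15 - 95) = -323/ 180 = -1.79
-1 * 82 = -82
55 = 55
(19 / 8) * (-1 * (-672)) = 1596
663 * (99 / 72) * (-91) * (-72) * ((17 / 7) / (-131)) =-14505777 / 131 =-110731.12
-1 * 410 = -410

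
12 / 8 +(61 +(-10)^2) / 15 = 367 / 30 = 12.23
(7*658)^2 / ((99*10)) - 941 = 10141823 / 495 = 20488.53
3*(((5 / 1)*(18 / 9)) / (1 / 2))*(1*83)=4980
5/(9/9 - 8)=-5/7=-0.71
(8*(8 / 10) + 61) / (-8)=-337 / 40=-8.42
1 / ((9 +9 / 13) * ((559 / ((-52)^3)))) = -70304 / 2709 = -25.95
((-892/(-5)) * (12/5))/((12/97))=3460.96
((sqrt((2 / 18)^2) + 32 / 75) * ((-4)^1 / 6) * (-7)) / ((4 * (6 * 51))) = 847 / 413100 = 0.00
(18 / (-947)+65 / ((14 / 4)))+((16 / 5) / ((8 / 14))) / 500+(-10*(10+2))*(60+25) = -42182963597 / 4143125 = -10181.44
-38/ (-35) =38/ 35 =1.09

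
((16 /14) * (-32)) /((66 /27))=-1152 /77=-14.96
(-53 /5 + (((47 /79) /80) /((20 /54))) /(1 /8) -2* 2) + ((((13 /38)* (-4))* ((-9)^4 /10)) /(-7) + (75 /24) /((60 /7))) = 2879389553 /25216800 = 114.19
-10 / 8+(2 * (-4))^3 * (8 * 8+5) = -141317 / 4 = -35329.25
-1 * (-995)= 995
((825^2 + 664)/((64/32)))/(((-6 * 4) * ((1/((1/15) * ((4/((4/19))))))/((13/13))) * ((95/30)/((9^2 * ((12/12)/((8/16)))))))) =-18394803/20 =-919740.15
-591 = -591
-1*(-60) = 60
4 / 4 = 1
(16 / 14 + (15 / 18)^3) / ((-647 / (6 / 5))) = -2603 / 815220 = -0.00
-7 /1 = -7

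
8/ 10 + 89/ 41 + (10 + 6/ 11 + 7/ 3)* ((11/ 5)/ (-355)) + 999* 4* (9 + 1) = 39962.89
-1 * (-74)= 74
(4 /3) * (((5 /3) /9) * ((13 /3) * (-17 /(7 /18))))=-8840 /189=-46.77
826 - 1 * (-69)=895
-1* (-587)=587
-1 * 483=-483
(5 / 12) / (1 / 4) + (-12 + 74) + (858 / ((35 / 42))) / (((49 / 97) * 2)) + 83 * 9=1344874 / 735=1829.76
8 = 8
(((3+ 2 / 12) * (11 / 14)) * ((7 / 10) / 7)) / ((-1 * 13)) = -209 / 10920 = -0.02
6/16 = 3/8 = 0.38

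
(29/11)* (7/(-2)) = -203/22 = -9.23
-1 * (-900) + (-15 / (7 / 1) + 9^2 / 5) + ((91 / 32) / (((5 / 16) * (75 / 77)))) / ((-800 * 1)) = 3838990951 / 4200000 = 914.05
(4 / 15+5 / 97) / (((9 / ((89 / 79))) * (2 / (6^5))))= 154.87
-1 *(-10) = 10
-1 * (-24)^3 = 13824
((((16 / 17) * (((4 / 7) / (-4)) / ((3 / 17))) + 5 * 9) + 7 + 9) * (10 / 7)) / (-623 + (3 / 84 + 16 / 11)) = -22264 / 160797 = -0.14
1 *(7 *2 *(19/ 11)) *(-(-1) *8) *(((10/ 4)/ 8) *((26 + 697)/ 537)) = 160265/ 1969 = 81.39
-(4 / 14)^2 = -4 / 49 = -0.08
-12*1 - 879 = -891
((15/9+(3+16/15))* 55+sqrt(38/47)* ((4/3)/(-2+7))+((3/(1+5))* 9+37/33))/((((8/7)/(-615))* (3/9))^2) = 11119815* sqrt(1786)/752+1177755205725/1408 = 837098781.98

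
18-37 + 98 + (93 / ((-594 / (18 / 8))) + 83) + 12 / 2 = 14753 / 88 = 167.65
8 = 8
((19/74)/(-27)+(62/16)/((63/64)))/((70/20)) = 54923/48951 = 1.12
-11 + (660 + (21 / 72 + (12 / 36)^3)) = 140255 / 216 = 649.33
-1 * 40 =-40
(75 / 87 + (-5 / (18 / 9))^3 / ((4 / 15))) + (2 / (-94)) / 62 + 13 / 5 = -55.13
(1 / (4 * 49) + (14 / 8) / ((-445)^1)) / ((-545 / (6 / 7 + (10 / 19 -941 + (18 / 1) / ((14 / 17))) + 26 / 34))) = 248799 / 126442834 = 0.00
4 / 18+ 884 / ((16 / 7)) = 13931 / 36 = 386.97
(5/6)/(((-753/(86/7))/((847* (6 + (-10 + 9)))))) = -130075/2259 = -57.58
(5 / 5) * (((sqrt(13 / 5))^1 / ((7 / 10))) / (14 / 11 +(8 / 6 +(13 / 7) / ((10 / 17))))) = 660 * sqrt(65) / 13313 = 0.40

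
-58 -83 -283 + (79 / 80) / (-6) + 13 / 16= -203209 / 480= -423.35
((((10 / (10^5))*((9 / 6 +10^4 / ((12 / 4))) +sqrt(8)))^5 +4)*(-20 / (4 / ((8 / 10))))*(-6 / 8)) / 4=801442125328749029*sqrt(2) / 86400000000000000000000 +3113607229554042953191049 / 1036800000000000000000000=3.00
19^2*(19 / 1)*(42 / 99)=96026 / 33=2909.88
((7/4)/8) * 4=0.88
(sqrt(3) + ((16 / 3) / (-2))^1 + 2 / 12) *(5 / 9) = -25 / 18 + 5 *sqrt(3) / 9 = -0.43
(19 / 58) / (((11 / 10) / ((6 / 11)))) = 570 / 3509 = 0.16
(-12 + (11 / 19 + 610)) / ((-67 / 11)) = -125103 / 1273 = -98.27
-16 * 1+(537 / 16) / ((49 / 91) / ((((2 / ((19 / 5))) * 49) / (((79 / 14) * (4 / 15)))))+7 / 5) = 8148359 / 1094176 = 7.45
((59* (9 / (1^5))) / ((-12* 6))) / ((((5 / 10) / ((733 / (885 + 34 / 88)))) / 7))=-3330019 / 38957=-85.48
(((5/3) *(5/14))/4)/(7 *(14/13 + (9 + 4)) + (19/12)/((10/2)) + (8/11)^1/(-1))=17875/11787118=0.00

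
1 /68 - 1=-67 /68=-0.99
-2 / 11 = -0.18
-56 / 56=-1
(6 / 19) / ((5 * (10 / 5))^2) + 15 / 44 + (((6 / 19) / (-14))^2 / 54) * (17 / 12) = 120511453 / 350242200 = 0.34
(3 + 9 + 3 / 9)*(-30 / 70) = -37 / 7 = -5.29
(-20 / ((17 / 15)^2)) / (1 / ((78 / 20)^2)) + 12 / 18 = -204757 / 867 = -236.17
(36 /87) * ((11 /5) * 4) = 528 /145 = 3.64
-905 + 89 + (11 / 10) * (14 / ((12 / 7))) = -48421 / 60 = -807.02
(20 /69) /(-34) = -10 /1173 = -0.01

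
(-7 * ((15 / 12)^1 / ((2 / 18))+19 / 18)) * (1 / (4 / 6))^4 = -27909 / 64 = -436.08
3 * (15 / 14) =45 / 14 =3.21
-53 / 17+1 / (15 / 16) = -2.05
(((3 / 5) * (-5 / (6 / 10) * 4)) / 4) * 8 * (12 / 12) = -40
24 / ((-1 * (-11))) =24 / 11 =2.18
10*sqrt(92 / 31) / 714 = 10*sqrt(713) / 11067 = 0.02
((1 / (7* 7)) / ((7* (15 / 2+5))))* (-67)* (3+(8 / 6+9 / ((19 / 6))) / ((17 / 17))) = -54806 / 488775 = -0.11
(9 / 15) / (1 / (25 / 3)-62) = -15 / 1547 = -0.01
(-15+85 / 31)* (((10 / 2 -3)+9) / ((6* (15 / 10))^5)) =-4180 / 1830519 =-0.00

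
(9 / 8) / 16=9 / 128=0.07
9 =9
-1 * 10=-10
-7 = -7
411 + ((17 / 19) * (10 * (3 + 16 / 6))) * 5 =37877 / 57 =664.51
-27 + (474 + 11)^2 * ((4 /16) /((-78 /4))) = -3042.71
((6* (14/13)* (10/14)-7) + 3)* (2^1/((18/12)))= 32/39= 0.82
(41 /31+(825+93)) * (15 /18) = 142495 /186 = 766.10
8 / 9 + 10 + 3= 125 / 9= 13.89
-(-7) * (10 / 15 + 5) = 119 / 3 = 39.67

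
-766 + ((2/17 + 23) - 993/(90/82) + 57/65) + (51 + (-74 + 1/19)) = -105165181/62985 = -1669.69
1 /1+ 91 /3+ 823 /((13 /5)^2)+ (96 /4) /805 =153.11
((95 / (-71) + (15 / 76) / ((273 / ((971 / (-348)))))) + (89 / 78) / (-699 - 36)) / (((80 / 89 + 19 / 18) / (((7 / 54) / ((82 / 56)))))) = -2142368748953 / 35254453274820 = -0.06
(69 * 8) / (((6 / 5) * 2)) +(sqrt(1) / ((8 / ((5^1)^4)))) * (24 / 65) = 3365 / 13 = 258.85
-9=-9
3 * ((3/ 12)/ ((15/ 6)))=3/ 10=0.30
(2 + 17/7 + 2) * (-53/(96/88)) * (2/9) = -2915/42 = -69.40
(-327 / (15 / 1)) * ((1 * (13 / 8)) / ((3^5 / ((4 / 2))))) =-1417 / 4860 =-0.29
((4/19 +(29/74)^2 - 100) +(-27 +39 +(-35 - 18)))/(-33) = 1330211/312132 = 4.26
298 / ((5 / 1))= 298 / 5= 59.60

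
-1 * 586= -586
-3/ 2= -1.50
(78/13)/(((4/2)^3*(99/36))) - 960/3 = -3517/11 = -319.73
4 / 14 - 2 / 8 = 1 / 28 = 0.04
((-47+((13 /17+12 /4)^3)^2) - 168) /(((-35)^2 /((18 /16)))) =571769094609 /236548176200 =2.42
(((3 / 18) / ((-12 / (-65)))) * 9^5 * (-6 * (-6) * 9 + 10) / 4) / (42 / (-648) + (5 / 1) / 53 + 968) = 101915326305 / 22164004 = 4598.24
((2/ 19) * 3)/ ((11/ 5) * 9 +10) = 30/ 2831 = 0.01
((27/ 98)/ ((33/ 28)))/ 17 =18/ 1309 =0.01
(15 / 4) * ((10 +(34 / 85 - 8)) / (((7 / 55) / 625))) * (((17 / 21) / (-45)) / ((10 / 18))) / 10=-14025 / 98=-143.11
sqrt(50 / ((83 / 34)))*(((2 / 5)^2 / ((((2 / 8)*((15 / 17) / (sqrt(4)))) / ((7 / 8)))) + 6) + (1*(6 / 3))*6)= 87.21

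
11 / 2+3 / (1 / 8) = 59 / 2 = 29.50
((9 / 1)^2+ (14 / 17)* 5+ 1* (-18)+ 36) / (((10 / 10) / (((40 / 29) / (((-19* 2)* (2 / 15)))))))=-262950 / 9367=-28.07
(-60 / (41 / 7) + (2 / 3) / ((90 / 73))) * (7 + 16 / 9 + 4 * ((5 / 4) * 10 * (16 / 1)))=-390933253 / 49815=-7847.70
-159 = -159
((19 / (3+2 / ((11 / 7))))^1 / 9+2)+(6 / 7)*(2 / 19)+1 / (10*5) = 7325809 / 2812950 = 2.60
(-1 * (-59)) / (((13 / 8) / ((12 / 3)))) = 1888 / 13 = 145.23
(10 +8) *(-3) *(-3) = 162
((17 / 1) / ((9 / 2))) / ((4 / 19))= 323 / 18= 17.94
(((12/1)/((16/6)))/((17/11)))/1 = 99/34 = 2.91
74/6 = 37/3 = 12.33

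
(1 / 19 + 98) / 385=1863 / 7315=0.25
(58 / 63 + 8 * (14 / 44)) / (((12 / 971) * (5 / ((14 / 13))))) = 1166171 / 19305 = 60.41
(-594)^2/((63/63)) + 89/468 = 352836.19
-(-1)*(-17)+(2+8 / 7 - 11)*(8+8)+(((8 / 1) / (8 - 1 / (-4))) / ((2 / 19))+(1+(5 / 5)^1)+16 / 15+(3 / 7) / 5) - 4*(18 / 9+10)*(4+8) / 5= -56722 / 231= -245.55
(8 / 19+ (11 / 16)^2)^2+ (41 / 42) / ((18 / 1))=3813920885 / 4471455744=0.85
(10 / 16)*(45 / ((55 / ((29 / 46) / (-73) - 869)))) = -131315895 / 295504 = -444.38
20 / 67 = 0.30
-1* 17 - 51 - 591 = -659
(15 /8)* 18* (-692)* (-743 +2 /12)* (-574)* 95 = -946034017425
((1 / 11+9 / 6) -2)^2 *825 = 138.07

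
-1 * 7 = -7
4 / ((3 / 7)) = 28 / 3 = 9.33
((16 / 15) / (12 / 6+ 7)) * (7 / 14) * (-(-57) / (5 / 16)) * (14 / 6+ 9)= 82688 / 675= 122.50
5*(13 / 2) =65 / 2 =32.50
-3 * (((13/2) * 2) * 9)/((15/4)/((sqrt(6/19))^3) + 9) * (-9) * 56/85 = -87340032/1704505 + 3841344 * sqrt(114)/340901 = 69.07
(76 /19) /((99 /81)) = 36 /11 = 3.27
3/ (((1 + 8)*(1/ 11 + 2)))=11/ 69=0.16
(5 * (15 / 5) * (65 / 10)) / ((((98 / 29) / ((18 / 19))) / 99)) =5038605 / 1862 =2706.02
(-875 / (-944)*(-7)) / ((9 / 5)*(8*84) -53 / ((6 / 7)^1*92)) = -0.01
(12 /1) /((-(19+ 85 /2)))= -8 /41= -0.20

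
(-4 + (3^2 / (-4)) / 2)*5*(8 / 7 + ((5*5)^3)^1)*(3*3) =-201811635 / 56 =-3603779.20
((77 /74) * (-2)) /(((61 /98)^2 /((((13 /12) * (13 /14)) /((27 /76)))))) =-15.21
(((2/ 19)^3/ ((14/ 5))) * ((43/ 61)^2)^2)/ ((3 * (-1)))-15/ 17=-29916278769325/ 33903798560583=-0.88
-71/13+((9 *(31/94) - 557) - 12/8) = -342767/611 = -560.99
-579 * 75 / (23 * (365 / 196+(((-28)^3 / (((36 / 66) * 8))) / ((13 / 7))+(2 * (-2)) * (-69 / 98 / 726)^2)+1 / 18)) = 71441173693890 / 102425770032359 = 0.70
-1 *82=-82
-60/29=-2.07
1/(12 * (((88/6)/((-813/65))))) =-813/11440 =-0.07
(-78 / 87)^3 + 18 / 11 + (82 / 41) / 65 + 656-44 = 10688643468 / 17438135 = 612.95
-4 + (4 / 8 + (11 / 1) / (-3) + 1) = -37 / 6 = -6.17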